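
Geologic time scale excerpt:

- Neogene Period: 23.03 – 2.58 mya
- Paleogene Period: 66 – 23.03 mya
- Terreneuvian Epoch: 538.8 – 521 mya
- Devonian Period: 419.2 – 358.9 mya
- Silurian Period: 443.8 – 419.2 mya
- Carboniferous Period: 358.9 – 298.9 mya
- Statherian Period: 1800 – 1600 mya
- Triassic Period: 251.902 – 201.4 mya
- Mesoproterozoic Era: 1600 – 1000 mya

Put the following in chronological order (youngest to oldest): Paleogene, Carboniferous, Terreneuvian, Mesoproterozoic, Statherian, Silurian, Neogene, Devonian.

Sorting by start age (ascending Ma, since larger Ma = older): Neogene start 23.03, Paleogene start 66, Carboniferous start 358.9, Devonian start 419.2, Silurian start 443.8, Terreneuvian start 538.8, Mesoproterozoic start 1600, Statherian start 1800.

Neogene, then Paleogene, then Carboniferous, then Devonian, then Silurian, then Terreneuvian, then Mesoproterozoic, then Statherian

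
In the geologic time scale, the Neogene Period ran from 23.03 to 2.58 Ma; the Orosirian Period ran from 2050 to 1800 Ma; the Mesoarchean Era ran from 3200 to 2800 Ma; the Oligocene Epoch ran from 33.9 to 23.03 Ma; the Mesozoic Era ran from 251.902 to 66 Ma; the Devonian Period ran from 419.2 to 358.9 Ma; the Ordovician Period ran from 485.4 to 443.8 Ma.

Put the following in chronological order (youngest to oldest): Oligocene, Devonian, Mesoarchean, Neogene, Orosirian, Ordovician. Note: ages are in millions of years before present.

The oldest of these is Mesoarchean (starts 3200 Ma) and the youngest is Neogene (ends 2.58 Ma).
In between, by decreasing start age: Orosirian (2050), Ordovician (485.4), Devonian (419.2), Oligocene (33.9).
Listing youngest first means reversing that sequence.

Neogene, Oligocene, Devonian, Ordovician, Orosirian, Mesoarchean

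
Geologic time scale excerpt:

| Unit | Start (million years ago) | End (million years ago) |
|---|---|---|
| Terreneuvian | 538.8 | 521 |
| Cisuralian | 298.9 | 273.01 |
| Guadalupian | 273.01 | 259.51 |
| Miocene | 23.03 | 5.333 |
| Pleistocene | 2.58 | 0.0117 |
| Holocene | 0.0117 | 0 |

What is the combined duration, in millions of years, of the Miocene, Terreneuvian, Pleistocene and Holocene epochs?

38.077 million years

Duration is start − end for each: (23.03 − 5.333) + (538.8 − 521) + (2.58 − 0.0117) + (0.0117 − 0).
That is 17.697 + 17.8 + 2.5683 + 0.0117, which totals 38.077 million years.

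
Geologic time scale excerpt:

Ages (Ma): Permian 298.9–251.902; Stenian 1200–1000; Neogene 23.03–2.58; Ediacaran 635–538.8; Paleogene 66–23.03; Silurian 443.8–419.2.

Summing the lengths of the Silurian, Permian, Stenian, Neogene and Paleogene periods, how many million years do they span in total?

335.018 million years

Duration is start − end for each: (443.8 − 419.2) + (298.9 − 251.902) + (1200 − 1000) + (23.03 − 2.58) + (66 − 23.03).
That is 24.6 + 46.998 + 200 + 20.45 + 42.97, which totals 335.018 million years.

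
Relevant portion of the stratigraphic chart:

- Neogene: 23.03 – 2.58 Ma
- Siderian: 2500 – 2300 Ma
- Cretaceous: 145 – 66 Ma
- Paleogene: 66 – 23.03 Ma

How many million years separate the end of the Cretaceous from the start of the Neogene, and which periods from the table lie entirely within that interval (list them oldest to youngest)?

42.97 million years; Paleogene

The Cretaceous closes at 66 Ma and the Neogene opens at 23.03 Ma, so the interval is 66 − 23.03 = 42.97 Myr.
A period fits inside if it starts at or after 66 Ma and ends at or before 23.03 Ma; oldest first that gives Paleogene.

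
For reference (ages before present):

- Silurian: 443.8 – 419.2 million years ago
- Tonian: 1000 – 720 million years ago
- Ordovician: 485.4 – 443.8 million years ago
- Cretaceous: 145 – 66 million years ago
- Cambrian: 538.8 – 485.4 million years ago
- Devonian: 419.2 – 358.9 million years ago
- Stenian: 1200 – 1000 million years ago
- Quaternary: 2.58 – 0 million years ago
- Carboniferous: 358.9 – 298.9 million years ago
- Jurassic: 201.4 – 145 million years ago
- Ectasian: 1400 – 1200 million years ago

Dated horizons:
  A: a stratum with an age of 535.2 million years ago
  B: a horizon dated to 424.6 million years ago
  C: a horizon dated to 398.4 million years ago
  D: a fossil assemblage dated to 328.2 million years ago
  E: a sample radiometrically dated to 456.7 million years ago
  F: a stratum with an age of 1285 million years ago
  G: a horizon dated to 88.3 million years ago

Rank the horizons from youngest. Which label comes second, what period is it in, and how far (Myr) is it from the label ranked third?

Sorted youngest-first by Ma: G (88.3), D (328.2), C (398.4), B (424.6), E (456.7), A (535.2), F (1285).
The second youngest is D at 328.2 Ma, which lies in 358.9–298.9 Ma: the Carboniferous.
The third youngest is C at 398.4 Ma; separation = |328.2 − 398.4| = 70.2 Myr.

D, in the Carboniferous; 70.2 million years to C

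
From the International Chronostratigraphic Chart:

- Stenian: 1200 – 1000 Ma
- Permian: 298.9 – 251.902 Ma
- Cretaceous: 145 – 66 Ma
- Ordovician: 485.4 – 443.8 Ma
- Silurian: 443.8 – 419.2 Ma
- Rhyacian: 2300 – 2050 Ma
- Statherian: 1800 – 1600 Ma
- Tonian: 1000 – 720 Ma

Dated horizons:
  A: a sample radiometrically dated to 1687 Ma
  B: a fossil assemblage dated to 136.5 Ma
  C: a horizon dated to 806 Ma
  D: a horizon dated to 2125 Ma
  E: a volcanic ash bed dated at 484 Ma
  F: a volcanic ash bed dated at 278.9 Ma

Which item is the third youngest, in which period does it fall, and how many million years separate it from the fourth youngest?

Smaller Ma means younger, so youngest first: B 136.5 < F 278.9 < E 484 < C 806 < A 1687 < D 2125.
Counting 3 along gives E (484 Ma); the excerpt puts that inside the Ordovician, 485.4–443.8 Ma.
Next in line is C (806 Ma), and 806 − 484 = 322 Myr.

E, in the Ordovician; 322 million years to C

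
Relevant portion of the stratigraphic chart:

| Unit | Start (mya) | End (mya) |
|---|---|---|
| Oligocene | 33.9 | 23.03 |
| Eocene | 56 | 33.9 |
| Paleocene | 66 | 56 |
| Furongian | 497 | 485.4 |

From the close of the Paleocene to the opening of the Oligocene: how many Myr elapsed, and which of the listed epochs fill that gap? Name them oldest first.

22.1 million years; Eocene

The Paleocene closes at 56 Ma and the Oligocene opens at 33.9 Ma, so the interval is 56 − 33.9 = 22.1 Myr.
An epoch fits inside if it starts at or after 56 Ma and ends at or before 33.9 Ma; oldest first that gives Eocene.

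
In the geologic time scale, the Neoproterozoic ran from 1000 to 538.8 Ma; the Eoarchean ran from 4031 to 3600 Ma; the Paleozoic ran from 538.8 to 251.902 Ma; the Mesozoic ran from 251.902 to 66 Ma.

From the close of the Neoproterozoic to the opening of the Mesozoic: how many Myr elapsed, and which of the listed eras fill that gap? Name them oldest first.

286.898 million years; Paleozoic

End of Neoproterozoic = 538.8 Ma; start of Mesozoic = 251.902 Ma.
Gap = 538.8 − 251.902 = 286.898 Myr.
Eras wholly inside 538.8–251.902 Ma: Paleozoic (538.8–251.902).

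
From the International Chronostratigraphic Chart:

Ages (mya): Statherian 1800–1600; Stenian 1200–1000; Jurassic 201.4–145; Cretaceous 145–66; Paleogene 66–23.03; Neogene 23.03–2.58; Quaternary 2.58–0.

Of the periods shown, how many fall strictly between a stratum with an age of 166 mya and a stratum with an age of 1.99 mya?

3

166 Ma sits inside the Jurassic (201.4–145) and 1.99 Ma inside the Quaternary (2.58–0); neither of those is wholly between the two dates.
The listed periods lying completely between them are Cretaceous, Paleogene, Neogene — 3 in all.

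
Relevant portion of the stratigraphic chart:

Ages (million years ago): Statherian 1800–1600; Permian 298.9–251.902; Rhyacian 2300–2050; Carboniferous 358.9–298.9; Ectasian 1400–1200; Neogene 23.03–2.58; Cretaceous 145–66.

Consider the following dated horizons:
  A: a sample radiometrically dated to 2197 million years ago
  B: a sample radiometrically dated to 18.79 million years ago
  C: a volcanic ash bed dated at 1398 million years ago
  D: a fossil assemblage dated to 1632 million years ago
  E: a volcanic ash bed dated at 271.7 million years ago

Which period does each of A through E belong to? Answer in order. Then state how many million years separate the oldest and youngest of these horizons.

A — Rhyacian; B — Neogene; C — Ectasian; D — Statherian; E — Permian; span 2178.21 million years

Match each age against the start–end ranges in the excerpt: A = 2197 Ma → Rhyacian (2300–2050); B = 18.79 Ma → Neogene (23.03–2.58); C = 1398 Ma → Ectasian (1400–1200); D = 1632 Ma → Statherian (1800–1600); E = 271.7 Ma → Permian (298.9–251.902).
The largest age is 2197 Ma and the smallest is 18.79 Ma; their difference is 2178.21 Myr.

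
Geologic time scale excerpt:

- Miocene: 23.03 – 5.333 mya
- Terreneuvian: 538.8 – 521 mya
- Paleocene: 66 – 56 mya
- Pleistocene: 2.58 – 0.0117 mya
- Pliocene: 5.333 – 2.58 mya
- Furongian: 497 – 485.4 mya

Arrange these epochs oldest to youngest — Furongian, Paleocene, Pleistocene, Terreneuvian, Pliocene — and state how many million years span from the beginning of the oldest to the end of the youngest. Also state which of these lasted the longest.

Terreneuvian, Furongian, Paleocene, Pliocene, Pleistocene; total span 538.7883 Myr; longest is Terreneuvian

From the excerpt: Furongian 497–485.4; Paleocene 66–56; Pleistocene 2.58–0.0117; Terreneuvian 538.8–521; Pliocene 5.333–2.58 (Ma).
Larger Ma is earlier, so the oldest is Terreneuvian and the youngest is Pleistocene; oldest to youngest: Terreneuvian, Furongian, Paleocene, Pliocene, Pleistocene.
Oldest start 538.8 minus youngest end 0.0117 gives 538.7883 Myr overall.
Individual lengths (start − end): Paleocene 10; Furongian 11.6; Pliocene 2.753; Pleistocene 2.5683; Terreneuvian 17.8. The largest is Terreneuvian at 17.8 Myr.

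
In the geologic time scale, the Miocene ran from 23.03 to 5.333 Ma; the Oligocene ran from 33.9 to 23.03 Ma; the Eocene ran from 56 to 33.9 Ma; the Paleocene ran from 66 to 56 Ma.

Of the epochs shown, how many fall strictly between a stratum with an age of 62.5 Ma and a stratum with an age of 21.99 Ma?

The older date is 62.5 Ma and the younger is 21.99 Ma.
Epochs with start < 62.5 and end > 21.99 Ma: Eocene (56–33.9), Oligocene (33.9–23.03).
That is 2 complete epochs.

2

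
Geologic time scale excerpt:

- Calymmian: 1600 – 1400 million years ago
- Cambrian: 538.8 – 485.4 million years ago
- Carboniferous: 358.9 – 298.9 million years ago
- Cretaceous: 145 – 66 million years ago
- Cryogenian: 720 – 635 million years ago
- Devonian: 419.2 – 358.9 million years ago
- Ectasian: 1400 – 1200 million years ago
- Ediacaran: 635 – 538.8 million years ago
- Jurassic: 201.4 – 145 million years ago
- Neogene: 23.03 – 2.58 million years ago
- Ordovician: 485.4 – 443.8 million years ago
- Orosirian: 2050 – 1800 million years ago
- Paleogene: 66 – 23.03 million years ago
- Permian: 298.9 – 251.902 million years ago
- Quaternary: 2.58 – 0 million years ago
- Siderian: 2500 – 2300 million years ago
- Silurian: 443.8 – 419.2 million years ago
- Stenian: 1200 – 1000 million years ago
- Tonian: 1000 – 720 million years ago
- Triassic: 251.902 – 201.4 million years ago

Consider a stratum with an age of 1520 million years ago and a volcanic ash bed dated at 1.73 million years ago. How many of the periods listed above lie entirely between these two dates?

16

1520 Ma sits inside the Calymmian (1600–1400) and 1.73 Ma inside the Quaternary (2.58–0); neither of those is wholly between the two dates.
The listed periods lying completely between them are Ectasian, Stenian, Tonian, Cryogenian, Ediacaran, Cambrian, Ordovician, Silurian, Devonian, Carboniferous, Permian, Triassic, Jurassic, Cretaceous, Paleogene, Neogene — 16 in all.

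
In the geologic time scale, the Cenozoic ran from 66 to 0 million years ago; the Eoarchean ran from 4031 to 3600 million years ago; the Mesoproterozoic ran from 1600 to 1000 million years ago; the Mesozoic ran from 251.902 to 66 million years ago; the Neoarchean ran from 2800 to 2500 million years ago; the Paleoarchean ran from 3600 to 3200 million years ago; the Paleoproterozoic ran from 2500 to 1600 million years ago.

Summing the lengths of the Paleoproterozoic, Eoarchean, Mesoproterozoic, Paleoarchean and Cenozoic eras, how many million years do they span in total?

2397 million years

Each duration: Paleoproterozoic = 900; Eoarchean = 431; Mesoproterozoic = 600; Paleoarchean = 400; Cenozoic = 66.
Sum: 900 + 431 + 600 + 400 + 66 = 2397 Myr.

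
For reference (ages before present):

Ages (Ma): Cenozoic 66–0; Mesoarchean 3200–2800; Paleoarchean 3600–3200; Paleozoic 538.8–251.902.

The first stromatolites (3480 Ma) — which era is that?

3480 Ma lies between 3600 and 3200 Ma, so it falls in the Paleoarchean.

Paleoarchean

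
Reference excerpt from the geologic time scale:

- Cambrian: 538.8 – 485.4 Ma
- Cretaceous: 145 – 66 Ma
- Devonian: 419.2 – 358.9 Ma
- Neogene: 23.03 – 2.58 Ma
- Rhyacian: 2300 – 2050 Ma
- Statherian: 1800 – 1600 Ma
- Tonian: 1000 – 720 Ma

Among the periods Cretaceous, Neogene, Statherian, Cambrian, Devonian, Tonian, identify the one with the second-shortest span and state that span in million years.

Durations: Cretaceous 79; Neogene 20.45; Statherian 200; Cambrian 53.4; Devonian 60.3; Tonian 280 Myr.
Sorted shortest-first: Neogene (20.45), Cambrian (53.4), Devonian (60.3), Cretaceous (79), Statherian (200), Tonian (280).
The second shortest is Cambrian at 53.4 Myr.

Cambrian, 53.4 million years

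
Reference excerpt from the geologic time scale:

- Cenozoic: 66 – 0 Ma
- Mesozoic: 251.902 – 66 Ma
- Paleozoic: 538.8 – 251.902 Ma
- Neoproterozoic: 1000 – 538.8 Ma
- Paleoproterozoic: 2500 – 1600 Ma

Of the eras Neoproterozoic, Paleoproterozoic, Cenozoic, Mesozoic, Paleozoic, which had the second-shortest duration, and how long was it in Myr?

Mesozoic, 185.902 million years

Start − end for each: Neoproterozoic 1000 − 538.8 = 461.2; Paleoproterozoic 2500 − 1600 = 900; Cenozoic 66 − 0 = 66; Mesozoic 251.902 − 66 = 185.902; Paleozoic 538.8 − 251.902 = 286.898.
Ranking these from shortest: Cenozoic < Mesozoic < Paleozoic < Neoproterozoic < Paleoproterozoic.
Position 2 in that ranking is Mesozoic, which lasted 185.902 Myr.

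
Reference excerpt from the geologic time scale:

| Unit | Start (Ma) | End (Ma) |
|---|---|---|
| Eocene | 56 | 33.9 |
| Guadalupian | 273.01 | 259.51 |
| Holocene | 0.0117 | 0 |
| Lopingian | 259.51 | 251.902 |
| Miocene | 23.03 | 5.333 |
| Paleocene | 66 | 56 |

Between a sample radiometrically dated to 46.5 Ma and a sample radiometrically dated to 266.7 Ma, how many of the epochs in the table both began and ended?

266.7 Ma sits inside the Guadalupian (273.01–259.51) and 46.5 Ma inside the Eocene (56–33.9); neither of those is wholly between the two dates.
The listed epochs lying completely between them are Lopingian, Paleocene — 2 in all.

2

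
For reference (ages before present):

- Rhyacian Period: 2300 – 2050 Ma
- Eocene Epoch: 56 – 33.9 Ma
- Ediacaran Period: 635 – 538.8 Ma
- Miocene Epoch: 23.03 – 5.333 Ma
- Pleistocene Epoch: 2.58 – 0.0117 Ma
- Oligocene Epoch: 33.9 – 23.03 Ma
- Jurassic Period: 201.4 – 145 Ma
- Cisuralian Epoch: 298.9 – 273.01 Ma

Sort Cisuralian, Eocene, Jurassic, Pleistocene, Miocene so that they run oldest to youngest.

Read off each span (Ma): Cisuralian 298.9–273.01; Eocene 56–33.9; Jurassic 201.4–145; Pleistocene 2.58–0.0117; Miocene 23.03–5.333.
Larger Ma is older, so oldest→youngest is Cisuralian, Jurassic, Eocene, Miocene, Pleistocene.

Cisuralian, Jurassic, Eocene, Miocene, Pleistocene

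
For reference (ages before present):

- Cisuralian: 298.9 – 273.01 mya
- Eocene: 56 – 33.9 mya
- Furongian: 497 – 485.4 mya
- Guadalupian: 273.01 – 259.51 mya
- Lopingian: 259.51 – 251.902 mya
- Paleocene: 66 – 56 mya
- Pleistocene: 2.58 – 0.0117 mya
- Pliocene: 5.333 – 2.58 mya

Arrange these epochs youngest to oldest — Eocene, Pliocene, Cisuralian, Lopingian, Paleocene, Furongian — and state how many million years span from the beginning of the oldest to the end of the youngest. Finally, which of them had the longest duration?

Pliocene → Eocene → Paleocene → Lopingian → Cisuralian → Furongian; total span 494.42 Myr; longest is Cisuralian

Start ages (Ma): Furongian 497, Cisuralian 298.9, Lopingian 259.51, Paleocene 66, Eocene 56, Pliocene 5.333.
Ordered youngest to oldest: Pliocene, Eocene, Paleocene, Lopingian, Cisuralian, Furongian.
Span = 497 − 2.58 = 494.42 Myr.
Durations: Cisuralian 25.89, Pliocene 2.753, Furongian 11.6, Eocene 22.1, Lopingian 7.608, Paleocene 10 → longest is Cisuralian (25.89 Myr).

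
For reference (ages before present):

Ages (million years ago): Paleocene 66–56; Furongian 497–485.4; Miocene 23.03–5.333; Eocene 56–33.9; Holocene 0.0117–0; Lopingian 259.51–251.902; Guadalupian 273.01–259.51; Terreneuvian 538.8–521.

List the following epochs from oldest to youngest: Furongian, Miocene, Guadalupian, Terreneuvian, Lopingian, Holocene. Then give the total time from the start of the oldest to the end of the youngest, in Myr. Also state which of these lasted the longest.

Terreneuvian, Furongian, Guadalupian, Lopingian, Miocene, Holocene; total span 538.8 Myr; longest is Terreneuvian

Start ages (Ma): Terreneuvian 538.8, Furongian 497, Guadalupian 273.01, Lopingian 259.51, Miocene 23.03, Holocene 0.0117.
Ordered oldest to youngest: Terreneuvian, Furongian, Guadalupian, Lopingian, Miocene, Holocene.
Span = 538.8 − 0 = 538.8 Myr.
Durations: Lopingian 7.608, Miocene 17.697, Holocene 0.0117, Terreneuvian 17.8, Furongian 11.6, Guadalupian 13.5 → longest is Terreneuvian (17.8 Myr).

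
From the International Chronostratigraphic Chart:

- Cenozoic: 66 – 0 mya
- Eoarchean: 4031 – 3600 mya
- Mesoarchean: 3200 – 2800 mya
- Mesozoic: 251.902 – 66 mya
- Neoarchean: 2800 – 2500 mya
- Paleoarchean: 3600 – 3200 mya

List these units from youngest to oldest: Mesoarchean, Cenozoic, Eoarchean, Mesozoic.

Cenozoic, then Mesozoic, then Mesoarchean, then Eoarchean

Read off each span (Ma): Mesoarchean 3200–2800; Cenozoic 66–0; Eoarchean 4031–3600; Mesozoic 251.902–66.
Larger Ma is older, so oldest→youngest is Eoarchean, Mesoarchean, Mesozoic, Cenozoic; reverse it for youngest→oldest.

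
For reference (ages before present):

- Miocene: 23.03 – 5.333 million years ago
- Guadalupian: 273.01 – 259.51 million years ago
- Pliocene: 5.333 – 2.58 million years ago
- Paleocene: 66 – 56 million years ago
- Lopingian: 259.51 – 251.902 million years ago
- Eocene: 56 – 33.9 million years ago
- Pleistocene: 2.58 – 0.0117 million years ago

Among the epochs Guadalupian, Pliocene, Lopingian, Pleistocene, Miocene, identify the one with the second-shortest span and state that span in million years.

Start − end for each: Guadalupian 273.01 − 259.51 = 13.5; Pliocene 5.333 − 2.58 = 2.753; Lopingian 259.51 − 251.902 = 7.608; Pleistocene 2.58 − 0.0117 = 2.5683; Miocene 23.03 − 5.333 = 17.697.
Ranking these from shortest: Pleistocene < Pliocene < Lopingian < Guadalupian < Miocene.
Position 2 in that ranking is Pliocene, which lasted 2.753 Myr.

Pliocene, 2.753 million years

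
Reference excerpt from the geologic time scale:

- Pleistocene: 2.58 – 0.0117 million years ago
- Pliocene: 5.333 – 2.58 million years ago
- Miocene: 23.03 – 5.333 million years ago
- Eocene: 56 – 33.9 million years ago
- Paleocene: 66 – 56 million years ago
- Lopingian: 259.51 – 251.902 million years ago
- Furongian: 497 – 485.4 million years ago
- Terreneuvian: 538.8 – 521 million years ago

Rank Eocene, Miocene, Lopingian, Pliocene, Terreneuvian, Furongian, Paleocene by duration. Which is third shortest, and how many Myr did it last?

Paleocene, 10 million years

Start − end for each: Eocene 56 − 33.9 = 22.1; Miocene 23.03 − 5.333 = 17.697; Lopingian 259.51 − 251.902 = 7.608; Pliocene 5.333 − 2.58 = 2.753; Terreneuvian 538.8 − 521 = 17.8; Furongian 497 − 485.4 = 11.6; Paleocene 66 − 56 = 10.
Ranking these from shortest: Pliocene < Lopingian < Paleocene < Furongian < Miocene < Terreneuvian < Eocene.
Position 3 in that ranking is Paleocene, which lasted 10 Myr.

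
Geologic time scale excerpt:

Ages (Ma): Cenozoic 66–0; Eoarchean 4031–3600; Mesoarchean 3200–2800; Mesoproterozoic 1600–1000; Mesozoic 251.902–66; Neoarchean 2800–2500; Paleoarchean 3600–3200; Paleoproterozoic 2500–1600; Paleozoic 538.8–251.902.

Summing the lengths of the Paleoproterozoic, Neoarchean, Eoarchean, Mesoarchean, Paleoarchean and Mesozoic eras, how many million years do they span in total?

2616.902 million years

Each duration: Paleoproterozoic = 900; Neoarchean = 300; Eoarchean = 431; Mesoarchean = 400; Paleoarchean = 400; Mesozoic = 185.902.
Sum: 900 + 300 + 431 + 400 + 400 + 185.902 = 2616.902 Myr.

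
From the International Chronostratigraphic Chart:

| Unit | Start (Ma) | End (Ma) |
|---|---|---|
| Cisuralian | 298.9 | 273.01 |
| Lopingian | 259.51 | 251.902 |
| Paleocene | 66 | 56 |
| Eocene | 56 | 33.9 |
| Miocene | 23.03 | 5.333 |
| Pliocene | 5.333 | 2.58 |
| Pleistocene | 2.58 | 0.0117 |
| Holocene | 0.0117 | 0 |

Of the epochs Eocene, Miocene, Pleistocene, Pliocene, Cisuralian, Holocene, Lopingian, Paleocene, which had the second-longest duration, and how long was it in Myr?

Eocene, 22.1 million years

Durations: Eocene 22.1; Miocene 17.697; Pleistocene 2.5683; Pliocene 2.753; Cisuralian 25.89; Holocene 0.0117; Lopingian 7.608; Paleocene 10 Myr.
Sorted longest-first: Cisuralian (25.89), Eocene (22.1), Miocene (17.697), Paleocene (10), Lopingian (7.608), Pliocene (2.753), Pleistocene (2.5683), Holocene (0.0117).
The second longest is Eocene at 22.1 Myr.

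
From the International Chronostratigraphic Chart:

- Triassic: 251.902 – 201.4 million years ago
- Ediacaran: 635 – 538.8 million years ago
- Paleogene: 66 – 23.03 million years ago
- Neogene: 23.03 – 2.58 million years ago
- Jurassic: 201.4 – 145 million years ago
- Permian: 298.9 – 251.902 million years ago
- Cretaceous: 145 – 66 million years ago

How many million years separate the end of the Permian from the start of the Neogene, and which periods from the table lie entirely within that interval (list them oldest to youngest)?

228.872 million years; Triassic, Jurassic, Cretaceous, Paleogene

The Permian closes at 251.902 Ma and the Neogene opens at 23.03 Ma, so the interval is 251.902 − 23.03 = 228.872 Myr.
A period fits inside if it starts at or after 251.902 Ma and ends at or before 23.03 Ma; oldest first that gives Triassic, Jurassic, Cretaceous, Paleogene.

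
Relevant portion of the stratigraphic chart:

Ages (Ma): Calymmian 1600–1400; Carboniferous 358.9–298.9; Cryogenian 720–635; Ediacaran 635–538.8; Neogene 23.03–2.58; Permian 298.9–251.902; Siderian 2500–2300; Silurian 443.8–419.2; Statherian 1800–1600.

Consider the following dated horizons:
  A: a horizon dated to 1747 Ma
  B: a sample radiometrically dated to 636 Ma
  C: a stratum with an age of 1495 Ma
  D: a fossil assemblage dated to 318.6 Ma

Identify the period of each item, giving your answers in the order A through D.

A — Statherian; B — Cryogenian; C — Calymmian; D — Carboniferous

A: 1747 Ma lies in 1800–1600 Ma, so Statherian.
B: 636 Ma lies in 720–635 Ma, so Cryogenian.
C: 1495 Ma lies in 1600–1400 Ma, so Calymmian.
D: 318.6 Ma lies in 358.9–298.9 Ma, so Carboniferous.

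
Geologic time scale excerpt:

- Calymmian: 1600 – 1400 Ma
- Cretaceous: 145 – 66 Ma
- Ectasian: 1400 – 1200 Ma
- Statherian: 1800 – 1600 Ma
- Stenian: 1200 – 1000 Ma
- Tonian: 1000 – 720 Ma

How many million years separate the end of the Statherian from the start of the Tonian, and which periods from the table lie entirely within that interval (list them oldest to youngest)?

End of Statherian = 1600 Ma; start of Tonian = 1000 Ma.
Gap = 1600 − 1000 = 600 Myr.
Periods wholly inside 1600–1000 Ma: Calymmian (1600–1400), Ectasian (1400–1200), Stenian (1200–1000).

600 million years; Calymmian, Ectasian, Stenian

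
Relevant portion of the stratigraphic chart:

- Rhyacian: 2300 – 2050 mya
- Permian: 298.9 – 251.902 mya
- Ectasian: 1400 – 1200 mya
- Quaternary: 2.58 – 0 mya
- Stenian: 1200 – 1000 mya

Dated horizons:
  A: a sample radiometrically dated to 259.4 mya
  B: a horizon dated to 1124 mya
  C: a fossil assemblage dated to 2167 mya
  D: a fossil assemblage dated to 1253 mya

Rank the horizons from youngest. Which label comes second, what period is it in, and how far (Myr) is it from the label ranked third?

Smaller Ma means younger, so youngest first: A 259.4 < B 1124 < D 1253 < C 2167.
Counting 2 along gives B (1124 Ma); the excerpt puts that inside the Stenian, 1200–1000 Ma.
Next in line is D (1253 Ma), and 1253 − 1124 = 129 Myr.

B, in the Stenian; 129 million years to D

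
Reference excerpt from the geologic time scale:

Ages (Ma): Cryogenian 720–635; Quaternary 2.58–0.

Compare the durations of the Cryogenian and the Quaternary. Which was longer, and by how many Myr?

Cryogenian: 720 − 635 = 85 Myr.
Quaternary: 2.58 − 0 = 2.58 Myr.
Difference: 85 − 2.58 = 82.42 Myr, so the Cryogenian was longer.

Cryogenian, by 82.42 million years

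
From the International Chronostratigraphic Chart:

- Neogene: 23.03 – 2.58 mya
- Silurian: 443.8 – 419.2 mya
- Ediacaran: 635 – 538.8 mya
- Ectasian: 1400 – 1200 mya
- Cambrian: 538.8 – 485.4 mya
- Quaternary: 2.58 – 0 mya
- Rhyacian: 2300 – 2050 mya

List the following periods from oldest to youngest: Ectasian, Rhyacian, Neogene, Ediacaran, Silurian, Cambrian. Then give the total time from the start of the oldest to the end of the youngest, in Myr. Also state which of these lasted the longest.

From the excerpt: Ectasian 1400–1200; Rhyacian 2300–2050; Neogene 23.03–2.58; Ediacaran 635–538.8; Silurian 443.8–419.2; Cambrian 538.8–485.4 (Ma).
Larger Ma is earlier, so the oldest is Rhyacian and the youngest is Neogene; oldest to youngest: Rhyacian, Ectasian, Ediacaran, Cambrian, Silurian, Neogene.
Oldest start 2300 minus youngest end 2.58 gives 2297.42 Myr overall.
Individual lengths (start − end): Rhyacian 250; Neogene 20.45; Ediacaran 96.2; Ectasian 200; Silurian 24.6; Cambrian 53.4. The largest is Rhyacian at 250 Myr.

Rhyacian, Ectasian, Ediacaran, Cambrian, Silurian, Neogene; total span 2297.42 Myr; longest is Rhyacian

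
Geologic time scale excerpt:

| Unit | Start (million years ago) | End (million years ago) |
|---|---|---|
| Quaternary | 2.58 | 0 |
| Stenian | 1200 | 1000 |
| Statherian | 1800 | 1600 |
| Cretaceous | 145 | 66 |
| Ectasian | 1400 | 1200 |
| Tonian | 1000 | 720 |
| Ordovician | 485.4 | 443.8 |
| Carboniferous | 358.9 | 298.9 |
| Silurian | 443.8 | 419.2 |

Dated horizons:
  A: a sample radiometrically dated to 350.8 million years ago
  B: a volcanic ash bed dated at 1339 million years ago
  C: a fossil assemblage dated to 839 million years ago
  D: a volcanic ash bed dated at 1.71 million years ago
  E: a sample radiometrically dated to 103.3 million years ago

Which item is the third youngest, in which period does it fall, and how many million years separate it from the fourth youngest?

A, in the Carboniferous; 488.2 million years to C

Smaller Ma means younger, so youngest first: D 1.71 < E 103.3 < A 350.8 < C 839 < B 1339.
Counting 3 along gives A (350.8 Ma); the excerpt puts that inside the Carboniferous, 358.9–298.9 Ma.
Next in line is C (839 Ma), and 839 − 350.8 = 488.2 Myr.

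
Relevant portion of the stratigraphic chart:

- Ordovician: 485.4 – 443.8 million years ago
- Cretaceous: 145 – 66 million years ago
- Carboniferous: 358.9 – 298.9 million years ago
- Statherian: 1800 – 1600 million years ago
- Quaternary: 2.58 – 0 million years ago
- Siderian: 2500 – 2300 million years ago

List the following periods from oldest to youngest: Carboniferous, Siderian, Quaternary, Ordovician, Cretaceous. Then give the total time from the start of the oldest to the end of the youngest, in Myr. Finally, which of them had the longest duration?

Start ages (Ma): Siderian 2500, Ordovician 485.4, Carboniferous 358.9, Cretaceous 145, Quaternary 2.58.
Ordered oldest to youngest: Siderian, Ordovician, Carboniferous, Cretaceous, Quaternary.
Span = 2500 − 0 = 2500 Myr.
Durations: Quaternary 2.58, Siderian 200, Carboniferous 60, Cretaceous 79, Ordovician 41.6 → longest is Siderian (200 Myr).

Siderian → Ordovician → Carboniferous → Cretaceous → Quaternary; total span 2500 Myr; longest is Siderian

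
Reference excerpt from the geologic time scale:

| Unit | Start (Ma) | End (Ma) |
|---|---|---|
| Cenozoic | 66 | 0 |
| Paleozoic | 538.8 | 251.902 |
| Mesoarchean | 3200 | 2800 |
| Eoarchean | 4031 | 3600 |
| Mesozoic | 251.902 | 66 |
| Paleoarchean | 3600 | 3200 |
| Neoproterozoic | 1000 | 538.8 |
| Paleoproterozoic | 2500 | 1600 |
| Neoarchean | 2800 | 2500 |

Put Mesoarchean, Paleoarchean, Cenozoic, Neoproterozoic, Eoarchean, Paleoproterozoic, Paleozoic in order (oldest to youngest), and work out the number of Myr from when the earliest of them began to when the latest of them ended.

Eoarchean, Paleoarchean, Mesoarchean, Paleoproterozoic, Neoproterozoic, Paleozoic, Cenozoic; total span 4031 Myr

From the excerpt: Mesoarchean 3200–2800; Paleoarchean 3600–3200; Cenozoic 66–0; Neoproterozoic 1000–538.8; Eoarchean 4031–3600; Paleoproterozoic 2500–1600; Paleozoic 538.8–251.902 (Ma).
Larger Ma is earlier, so the oldest is Eoarchean and the youngest is Cenozoic; oldest to youngest: Eoarchean, Paleoarchean, Mesoarchean, Paleoproterozoic, Neoproterozoic, Paleozoic, Cenozoic.
Oldest start 4031 minus youngest end 0 gives 4031 Myr overall.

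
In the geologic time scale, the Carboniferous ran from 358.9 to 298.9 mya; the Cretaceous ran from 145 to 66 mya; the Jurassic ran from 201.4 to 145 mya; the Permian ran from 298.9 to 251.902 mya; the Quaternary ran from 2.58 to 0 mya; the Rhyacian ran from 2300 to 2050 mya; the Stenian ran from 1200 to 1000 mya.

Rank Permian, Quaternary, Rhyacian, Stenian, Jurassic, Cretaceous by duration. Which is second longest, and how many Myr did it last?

Durations: Permian 46.998; Quaternary 2.58; Rhyacian 250; Stenian 200; Jurassic 56.4; Cretaceous 79 Myr.
Sorted longest-first: Rhyacian (250), Stenian (200), Cretaceous (79), Jurassic (56.4), Permian (46.998), Quaternary (2.58).
The second longest is Stenian at 200 Myr.

Stenian, 200 million years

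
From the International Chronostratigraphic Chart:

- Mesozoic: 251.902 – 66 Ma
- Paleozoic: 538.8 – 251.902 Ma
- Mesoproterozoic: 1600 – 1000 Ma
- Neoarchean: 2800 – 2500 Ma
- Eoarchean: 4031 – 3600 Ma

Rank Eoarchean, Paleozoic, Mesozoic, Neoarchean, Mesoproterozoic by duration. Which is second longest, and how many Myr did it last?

Eoarchean, 431 million years

Durations: Eoarchean 431; Paleozoic 286.898; Mesozoic 185.902; Neoarchean 300; Mesoproterozoic 600 Myr.
Sorted longest-first: Mesoproterozoic (600), Eoarchean (431), Neoarchean (300), Paleozoic (286.898), Mesozoic (185.902).
The second longest is Eoarchean at 431 Myr.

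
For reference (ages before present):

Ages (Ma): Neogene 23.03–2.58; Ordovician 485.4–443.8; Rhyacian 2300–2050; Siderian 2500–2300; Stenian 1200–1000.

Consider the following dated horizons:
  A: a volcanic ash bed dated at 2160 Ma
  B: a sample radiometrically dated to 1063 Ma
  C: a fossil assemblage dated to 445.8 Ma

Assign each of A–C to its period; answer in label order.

A — Rhyacian; B — Stenian; C — Ordovician

Match each age against the start–end ranges in the excerpt: A = 2160 Ma → Rhyacian (2300–2050); B = 1063 Ma → Stenian (1200–1000); C = 445.8 Ma → Ordovician (485.4–443.8).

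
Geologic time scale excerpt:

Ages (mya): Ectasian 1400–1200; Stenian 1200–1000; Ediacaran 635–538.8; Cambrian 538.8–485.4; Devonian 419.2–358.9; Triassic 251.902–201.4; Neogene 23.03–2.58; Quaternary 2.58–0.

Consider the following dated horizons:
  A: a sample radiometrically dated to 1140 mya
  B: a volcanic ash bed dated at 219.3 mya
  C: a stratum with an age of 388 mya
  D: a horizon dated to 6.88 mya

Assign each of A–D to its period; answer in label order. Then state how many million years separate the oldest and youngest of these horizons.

A: 1140 Ma lies in 1200–1000 Ma, so Stenian.
B: 219.3 Ma lies in 251.902–201.4 Ma, so Triassic.
C: 388 Ma lies in 419.2–358.9 Ma, so Devonian.
D: 6.88 Ma lies in 23.03–2.58 Ma, so Neogene.
Oldest = 1140 Ma, youngest = 6.88 Ma → span 1133.12 Myr.

A — Stenian; B — Triassic; C — Devonian; D — Neogene; span 1133.12 million years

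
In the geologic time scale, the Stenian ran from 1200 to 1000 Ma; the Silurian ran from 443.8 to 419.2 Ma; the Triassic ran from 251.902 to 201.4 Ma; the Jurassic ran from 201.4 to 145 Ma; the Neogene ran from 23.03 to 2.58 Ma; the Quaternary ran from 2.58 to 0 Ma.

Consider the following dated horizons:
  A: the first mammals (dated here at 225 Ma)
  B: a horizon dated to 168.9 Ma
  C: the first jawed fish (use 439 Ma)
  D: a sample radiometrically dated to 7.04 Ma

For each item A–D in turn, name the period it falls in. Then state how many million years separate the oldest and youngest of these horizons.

A — Triassic; B — Jurassic; C — Silurian; D — Neogene; span 431.96 million years

A: 225 Ma lies in 251.902–201.4 Ma, so Triassic.
B: 168.9 Ma lies in 201.4–145 Ma, so Jurassic.
C: 439 Ma lies in 443.8–419.2 Ma, so Silurian.
D: 7.04 Ma lies in 23.03–2.58 Ma, so Neogene.
Oldest = 439 Ma, youngest = 7.04 Ma → span 431.96 Myr.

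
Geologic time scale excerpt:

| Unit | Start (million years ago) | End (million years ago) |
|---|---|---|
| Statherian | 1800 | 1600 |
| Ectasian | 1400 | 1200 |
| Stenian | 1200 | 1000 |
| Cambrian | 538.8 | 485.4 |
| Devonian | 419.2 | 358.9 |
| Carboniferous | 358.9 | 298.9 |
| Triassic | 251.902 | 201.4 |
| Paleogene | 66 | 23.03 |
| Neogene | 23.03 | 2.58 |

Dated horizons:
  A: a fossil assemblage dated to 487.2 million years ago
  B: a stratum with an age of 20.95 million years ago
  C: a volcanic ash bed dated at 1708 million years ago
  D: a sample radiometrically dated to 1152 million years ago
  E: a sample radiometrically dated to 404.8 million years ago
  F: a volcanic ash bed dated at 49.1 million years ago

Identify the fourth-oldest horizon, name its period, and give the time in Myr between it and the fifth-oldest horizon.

Sorted oldest-first by Ma: C (1708), D (1152), A (487.2), E (404.8), F (49.1), B (20.95).
The fourth oldest is E at 404.8 Ma, which lies in 419.2–358.9 Ma: the Devonian.
The fifth oldest is F at 49.1 Ma; separation = |404.8 − 49.1| = 355.7 Myr.

E, in the Devonian; 355.7 million years to F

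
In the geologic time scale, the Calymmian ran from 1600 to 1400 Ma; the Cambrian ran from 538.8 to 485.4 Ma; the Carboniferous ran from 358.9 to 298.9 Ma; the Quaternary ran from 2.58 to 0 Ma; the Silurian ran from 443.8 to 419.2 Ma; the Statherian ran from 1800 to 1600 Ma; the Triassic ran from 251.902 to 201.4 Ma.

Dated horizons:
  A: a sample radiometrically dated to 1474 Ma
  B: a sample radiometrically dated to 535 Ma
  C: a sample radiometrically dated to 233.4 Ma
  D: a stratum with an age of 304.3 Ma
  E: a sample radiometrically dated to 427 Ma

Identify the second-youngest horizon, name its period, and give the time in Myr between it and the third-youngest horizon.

Smaller Ma means younger, so youngest first: C 233.4 < D 304.3 < E 427 < B 535 < A 1474.
Counting 2 along gives D (304.3 Ma); the excerpt puts that inside the Carboniferous, 358.9–298.9 Ma.
Next in line is E (427 Ma), and 427 − 304.3 = 122.7 Myr.

D, in the Carboniferous; 122.7 million years to E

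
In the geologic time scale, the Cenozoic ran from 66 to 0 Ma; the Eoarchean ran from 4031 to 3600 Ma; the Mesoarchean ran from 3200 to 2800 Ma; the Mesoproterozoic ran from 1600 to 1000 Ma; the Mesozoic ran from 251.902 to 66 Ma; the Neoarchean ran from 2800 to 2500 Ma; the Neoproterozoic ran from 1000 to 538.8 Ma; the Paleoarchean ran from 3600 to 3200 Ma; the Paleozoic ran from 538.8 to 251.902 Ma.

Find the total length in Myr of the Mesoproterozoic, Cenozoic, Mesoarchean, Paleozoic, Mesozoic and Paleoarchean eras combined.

Duration is start − end for each: (1600 − 1000) + (66 − 0) + (3200 − 2800) + (538.8 − 251.902) + (251.902 − 66) + (3600 − 3200).
That is 600 + 66 + 400 + 286.898 + 185.902 + 400, which totals 1938.8 million years.

1938.8 million years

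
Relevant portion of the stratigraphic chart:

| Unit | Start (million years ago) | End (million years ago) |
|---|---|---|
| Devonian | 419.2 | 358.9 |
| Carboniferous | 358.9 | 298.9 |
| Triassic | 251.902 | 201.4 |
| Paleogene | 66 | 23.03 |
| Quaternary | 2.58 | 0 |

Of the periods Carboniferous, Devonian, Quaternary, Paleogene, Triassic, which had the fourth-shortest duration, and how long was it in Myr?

Start − end for each: Carboniferous 358.9 − 298.9 = 60; Devonian 419.2 − 358.9 = 60.3; Quaternary 2.58 − 0 = 2.58; Paleogene 66 − 23.03 = 42.97; Triassic 251.902 − 201.4 = 50.502.
Ranking these from shortest: Quaternary < Paleogene < Triassic < Carboniferous < Devonian.
Position 4 in that ranking is Carboniferous, which lasted 60 Myr.

Carboniferous, 60 million years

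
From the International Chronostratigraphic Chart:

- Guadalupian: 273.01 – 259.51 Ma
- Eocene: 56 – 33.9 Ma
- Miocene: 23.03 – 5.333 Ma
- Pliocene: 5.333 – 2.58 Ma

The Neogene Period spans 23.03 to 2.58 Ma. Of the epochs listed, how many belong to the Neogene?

2

Epochs inside 23.03–2.58 Ma: Miocene, Pliocene — 2 in total.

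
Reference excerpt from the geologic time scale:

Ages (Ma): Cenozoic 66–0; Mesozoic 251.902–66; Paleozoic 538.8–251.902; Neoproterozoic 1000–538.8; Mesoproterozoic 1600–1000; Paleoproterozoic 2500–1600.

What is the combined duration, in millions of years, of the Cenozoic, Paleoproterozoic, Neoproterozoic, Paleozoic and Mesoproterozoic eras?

2314.098 million years

Duration is start − end for each: (66 − 0) + (2500 − 1600) + (1000 − 538.8) + (538.8 − 251.902) + (1600 − 1000).
That is 66 + 900 + 461.2 + 286.898 + 600, which totals 2314.098 million years.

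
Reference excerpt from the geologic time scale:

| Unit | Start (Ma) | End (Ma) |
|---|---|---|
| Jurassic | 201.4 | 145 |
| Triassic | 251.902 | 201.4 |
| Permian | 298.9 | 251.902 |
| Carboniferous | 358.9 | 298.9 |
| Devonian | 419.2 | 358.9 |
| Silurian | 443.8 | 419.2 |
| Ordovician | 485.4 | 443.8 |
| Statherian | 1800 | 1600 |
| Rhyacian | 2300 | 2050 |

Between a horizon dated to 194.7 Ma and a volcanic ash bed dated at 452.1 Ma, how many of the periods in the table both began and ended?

452.1 Ma sits inside the Ordovician (485.4–443.8) and 194.7 Ma inside the Jurassic (201.4–145); neither of those is wholly between the two dates.
The listed periods lying completely between them are Silurian, Devonian, Carboniferous, Permian, Triassic — 5 in all.

5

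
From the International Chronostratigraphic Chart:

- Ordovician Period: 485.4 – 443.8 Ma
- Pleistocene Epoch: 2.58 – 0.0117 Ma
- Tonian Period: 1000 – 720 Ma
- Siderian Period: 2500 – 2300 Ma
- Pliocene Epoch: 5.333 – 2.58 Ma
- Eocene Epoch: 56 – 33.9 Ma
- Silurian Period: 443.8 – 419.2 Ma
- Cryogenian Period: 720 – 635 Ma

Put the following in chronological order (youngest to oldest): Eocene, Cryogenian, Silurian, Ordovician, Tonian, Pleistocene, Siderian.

Pleistocene → Eocene → Silurian → Ordovician → Cryogenian → Tonian → Siderian

Sorting by start age (ascending Ma, since larger Ma = older): Pleistocene start 2.58, Eocene start 56, Silurian start 443.8, Ordovician start 485.4, Cryogenian start 720, Tonian start 1000, Siderian start 2500.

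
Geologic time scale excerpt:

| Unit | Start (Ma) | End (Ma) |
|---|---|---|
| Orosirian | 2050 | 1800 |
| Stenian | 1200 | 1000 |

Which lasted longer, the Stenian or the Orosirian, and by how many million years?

Stenian: 1200 − 1000 = 200 Myr.
Orosirian: 2050 − 1800 = 250 Myr.
Difference: 250 − 200 = 50 Myr, so the Orosirian was longer.

Orosirian, by 50 million years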